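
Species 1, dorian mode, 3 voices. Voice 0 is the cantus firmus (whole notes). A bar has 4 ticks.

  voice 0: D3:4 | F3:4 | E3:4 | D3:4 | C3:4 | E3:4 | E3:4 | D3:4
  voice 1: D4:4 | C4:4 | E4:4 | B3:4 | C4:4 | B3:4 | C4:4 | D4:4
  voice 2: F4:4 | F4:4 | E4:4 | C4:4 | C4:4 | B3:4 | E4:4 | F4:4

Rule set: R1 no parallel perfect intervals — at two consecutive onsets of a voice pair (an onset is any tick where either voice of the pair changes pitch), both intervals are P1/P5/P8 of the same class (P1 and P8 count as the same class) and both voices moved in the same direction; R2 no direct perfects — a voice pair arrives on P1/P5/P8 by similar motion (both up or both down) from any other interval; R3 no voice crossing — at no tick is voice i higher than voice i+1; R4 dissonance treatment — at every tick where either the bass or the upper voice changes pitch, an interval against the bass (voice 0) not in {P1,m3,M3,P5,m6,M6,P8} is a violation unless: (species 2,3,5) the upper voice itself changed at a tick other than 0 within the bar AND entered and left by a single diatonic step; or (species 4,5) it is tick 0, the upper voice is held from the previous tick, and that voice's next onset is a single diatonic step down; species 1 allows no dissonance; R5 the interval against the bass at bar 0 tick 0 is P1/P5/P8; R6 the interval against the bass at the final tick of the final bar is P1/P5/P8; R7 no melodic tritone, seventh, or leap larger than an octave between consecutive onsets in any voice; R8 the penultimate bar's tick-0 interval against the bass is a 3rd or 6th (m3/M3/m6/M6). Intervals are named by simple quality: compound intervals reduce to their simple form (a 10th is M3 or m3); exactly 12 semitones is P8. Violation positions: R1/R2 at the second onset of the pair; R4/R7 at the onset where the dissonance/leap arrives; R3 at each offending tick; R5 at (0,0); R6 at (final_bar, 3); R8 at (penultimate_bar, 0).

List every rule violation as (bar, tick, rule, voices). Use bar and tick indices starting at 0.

bar 0: v0=D3 v1=D4 v2=F4 downbeat m3
bar 1: v0=F3 v1=C4 v2=F4 downbeat P8
bar 2: v0=E3 v1=E4 v2=E4 downbeat P8
bar 3: v0=D3 v1=B3 v2=C4 downbeat m7
bar 4: v0=C3 v1=C4 v2=C4 downbeat P8
bar 5: v0=E3 v1=B3 v2=B3 downbeat P5
bar 6: v0=E3 v1=C4 v2=E4 downbeat P8
bar 7: v0=D3 v1=D4 v2=F4 downbeat m3
  -> R5 @ bar 0 tick 0 v(0, 2): opens on m3
  -> R1 @ bar 2 tick 0 v(0, 2): F3/F4 P8 -> E3/E4 P8 similar
  -> R4 @ bar 3 tick 0 v(0, 2): D3/C4 m7 untreated
  -> R1 @ bar 5 tick 0 v(1, 2): C4/C4 P1 -> B3/B3 P1 similar
  -> R8 @ bar 6 tick 0 v(0, 2): penult P8 not 3rd/6th
  -> R6 @ bar 7 tick 3 v(0, 2): closes on m3

(0, 0, R5, (0, 2))
(2, 0, R1, (0, 2))
(3, 0, R4, (0, 2))
(5, 0, R1, (1, 2))
(6, 0, R8, (0, 2))
(7, 3, R6, (0, 2))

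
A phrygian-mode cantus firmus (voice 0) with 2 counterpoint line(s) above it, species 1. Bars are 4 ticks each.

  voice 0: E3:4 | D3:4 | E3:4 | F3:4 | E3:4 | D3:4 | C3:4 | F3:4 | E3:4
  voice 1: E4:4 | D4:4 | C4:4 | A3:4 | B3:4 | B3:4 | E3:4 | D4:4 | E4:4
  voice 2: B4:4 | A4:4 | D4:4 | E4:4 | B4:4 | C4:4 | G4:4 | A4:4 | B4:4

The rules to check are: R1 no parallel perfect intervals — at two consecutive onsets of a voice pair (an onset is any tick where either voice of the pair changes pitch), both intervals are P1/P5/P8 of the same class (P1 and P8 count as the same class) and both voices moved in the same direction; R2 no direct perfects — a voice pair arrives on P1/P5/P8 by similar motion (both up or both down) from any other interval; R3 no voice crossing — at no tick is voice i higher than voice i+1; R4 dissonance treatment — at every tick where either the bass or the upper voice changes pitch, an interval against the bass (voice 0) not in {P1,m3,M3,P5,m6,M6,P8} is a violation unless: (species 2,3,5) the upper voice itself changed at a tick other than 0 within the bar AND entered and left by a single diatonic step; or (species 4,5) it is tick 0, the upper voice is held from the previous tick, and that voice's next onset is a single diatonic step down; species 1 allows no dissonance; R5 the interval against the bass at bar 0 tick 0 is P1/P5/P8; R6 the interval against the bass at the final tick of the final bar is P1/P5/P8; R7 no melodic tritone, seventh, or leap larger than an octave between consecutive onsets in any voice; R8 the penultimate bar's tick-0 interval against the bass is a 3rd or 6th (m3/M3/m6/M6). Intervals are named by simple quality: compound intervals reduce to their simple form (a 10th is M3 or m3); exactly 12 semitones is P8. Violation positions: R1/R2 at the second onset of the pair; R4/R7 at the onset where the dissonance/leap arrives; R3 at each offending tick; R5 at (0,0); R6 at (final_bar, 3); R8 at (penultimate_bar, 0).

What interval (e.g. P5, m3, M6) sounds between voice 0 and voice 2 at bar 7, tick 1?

voice 0=F3 voice 2=A4 -> M3

M3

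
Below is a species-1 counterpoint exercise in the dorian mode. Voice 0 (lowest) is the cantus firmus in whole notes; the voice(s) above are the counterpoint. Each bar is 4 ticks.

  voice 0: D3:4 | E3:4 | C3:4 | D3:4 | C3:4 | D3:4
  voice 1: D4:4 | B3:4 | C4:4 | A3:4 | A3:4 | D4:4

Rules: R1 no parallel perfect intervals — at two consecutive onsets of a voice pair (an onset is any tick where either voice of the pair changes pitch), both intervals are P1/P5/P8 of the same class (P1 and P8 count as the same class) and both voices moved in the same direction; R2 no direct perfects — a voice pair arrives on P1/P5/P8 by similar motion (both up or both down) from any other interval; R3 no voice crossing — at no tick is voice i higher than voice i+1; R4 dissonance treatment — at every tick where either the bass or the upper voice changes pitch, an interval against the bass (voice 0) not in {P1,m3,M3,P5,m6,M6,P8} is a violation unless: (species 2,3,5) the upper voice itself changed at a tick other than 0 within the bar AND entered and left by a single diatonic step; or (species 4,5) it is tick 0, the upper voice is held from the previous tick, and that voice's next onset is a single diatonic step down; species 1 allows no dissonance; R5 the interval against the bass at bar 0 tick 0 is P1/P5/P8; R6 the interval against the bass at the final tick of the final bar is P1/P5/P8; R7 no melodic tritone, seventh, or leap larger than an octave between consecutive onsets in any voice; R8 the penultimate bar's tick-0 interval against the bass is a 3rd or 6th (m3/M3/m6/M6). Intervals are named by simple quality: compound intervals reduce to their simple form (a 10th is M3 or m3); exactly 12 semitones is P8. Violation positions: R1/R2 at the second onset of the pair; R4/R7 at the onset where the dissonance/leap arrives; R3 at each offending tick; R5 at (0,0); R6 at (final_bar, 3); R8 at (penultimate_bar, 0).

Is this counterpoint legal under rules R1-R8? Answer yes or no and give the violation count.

bar 0: v0=D3 v1=D4 (P8)
bar 1: v0=E3 v1=B3 (P5)
bar 2: v0=C3 v1=C4 (P8)
bar 3: v0=D3 v1=A3 (P5)
bar 4: v0=C3 v1=A3 (M6)
bar 5: v0=D3 v1=D4 (P8)
  R2 @ bar5.0: C3/A3 M6 -> D3/D4 P8 similar

No (1 violations)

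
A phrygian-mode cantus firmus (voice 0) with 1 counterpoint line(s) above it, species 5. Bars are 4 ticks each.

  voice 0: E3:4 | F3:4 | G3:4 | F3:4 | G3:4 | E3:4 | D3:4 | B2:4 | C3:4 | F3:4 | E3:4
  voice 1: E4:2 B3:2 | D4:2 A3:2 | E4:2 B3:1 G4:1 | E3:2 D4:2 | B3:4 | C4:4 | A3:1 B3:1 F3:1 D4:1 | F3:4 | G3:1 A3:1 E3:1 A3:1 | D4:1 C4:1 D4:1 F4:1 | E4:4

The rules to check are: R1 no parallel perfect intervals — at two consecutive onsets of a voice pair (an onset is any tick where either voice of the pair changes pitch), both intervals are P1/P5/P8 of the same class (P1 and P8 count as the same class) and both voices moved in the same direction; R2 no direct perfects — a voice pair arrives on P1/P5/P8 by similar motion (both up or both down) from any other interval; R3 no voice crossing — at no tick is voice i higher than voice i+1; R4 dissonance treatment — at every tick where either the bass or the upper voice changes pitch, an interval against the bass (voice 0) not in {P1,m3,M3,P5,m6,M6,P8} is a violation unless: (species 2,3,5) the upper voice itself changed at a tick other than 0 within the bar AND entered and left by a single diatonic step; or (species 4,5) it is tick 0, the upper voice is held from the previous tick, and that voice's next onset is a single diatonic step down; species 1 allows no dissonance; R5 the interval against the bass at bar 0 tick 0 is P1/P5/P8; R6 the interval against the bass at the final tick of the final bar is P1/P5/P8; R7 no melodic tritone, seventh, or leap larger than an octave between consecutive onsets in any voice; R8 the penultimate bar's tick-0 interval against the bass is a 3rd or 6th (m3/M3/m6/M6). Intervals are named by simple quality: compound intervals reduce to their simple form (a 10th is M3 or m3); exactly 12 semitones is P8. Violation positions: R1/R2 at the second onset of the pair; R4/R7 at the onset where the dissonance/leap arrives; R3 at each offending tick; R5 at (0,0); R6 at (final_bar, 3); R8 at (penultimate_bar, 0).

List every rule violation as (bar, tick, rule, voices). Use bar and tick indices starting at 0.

(3, 0, R3, (0, 1))
(3, 0, R4, (0, 1))
(3, 0, R7, (1,))
(3, 1, R3, (0, 1))
(3, 2, R7, (1,))
(6, 0, R2, (0, 1))
(6, 2, R7, (1,))
(7, 0, R4, (0, 1))
(8, 0, R2, (0, 1))
(10, 0, R1, (0, 1))

bar 0: v0=E3 v1=E4 downbeat P8
bar 1: v0=F3 v1=D4 downbeat M6
bar 2: v0=G3 v1=E4 downbeat M6
bar 3: v0=F3 v1=E3 downbeat m2
bar 4: v0=G3 v1=B3 downbeat M3
bar 5: v0=E3 v1=C4 downbeat m6
bar 6: v0=D3 v1=A3 downbeat P5
bar 7: v0=B2 v1=F3 downbeat TT
bar 8: v0=C3 v1=G3 downbeat P5
bar 9: v0=F3 v1=D4 downbeat M6
bar 10: v0=E3 v1=E4 downbeat P8
  -> R3 @ bar 3 tick 0 v(0, 1): F3 above E3
  -> R4 @ bar 3 tick 0 v(0, 1): F3/E3 m2 untreated
  -> R7 @ bar 3 tick 0 v(1,): G4->E3 leap 15st
  -> R3 @ bar 3 tick 1 v(0, 1): F3 above E3
  -> R7 @ bar 3 tick 2 v(1,): E3->D4 leap 10st
  -> R2 @ bar 6 tick 0 v(0, 1): E3/C4 m6 -> D3/A3 P5 similar
  -> R7 @ bar 6 tick 2 v(1,): B3->F3 leap 6st
  -> R4 @ bar 7 tick 0 v(0, 1): B2/F3 TT untreated
  -> R2 @ bar 8 tick 0 v(0, 1): B2/F3 TT -> C3/G3 P5 similar
  -> R1 @ bar 10 tick 0 v(0, 1): F3/F4 P8 -> E3/E4 P8 similar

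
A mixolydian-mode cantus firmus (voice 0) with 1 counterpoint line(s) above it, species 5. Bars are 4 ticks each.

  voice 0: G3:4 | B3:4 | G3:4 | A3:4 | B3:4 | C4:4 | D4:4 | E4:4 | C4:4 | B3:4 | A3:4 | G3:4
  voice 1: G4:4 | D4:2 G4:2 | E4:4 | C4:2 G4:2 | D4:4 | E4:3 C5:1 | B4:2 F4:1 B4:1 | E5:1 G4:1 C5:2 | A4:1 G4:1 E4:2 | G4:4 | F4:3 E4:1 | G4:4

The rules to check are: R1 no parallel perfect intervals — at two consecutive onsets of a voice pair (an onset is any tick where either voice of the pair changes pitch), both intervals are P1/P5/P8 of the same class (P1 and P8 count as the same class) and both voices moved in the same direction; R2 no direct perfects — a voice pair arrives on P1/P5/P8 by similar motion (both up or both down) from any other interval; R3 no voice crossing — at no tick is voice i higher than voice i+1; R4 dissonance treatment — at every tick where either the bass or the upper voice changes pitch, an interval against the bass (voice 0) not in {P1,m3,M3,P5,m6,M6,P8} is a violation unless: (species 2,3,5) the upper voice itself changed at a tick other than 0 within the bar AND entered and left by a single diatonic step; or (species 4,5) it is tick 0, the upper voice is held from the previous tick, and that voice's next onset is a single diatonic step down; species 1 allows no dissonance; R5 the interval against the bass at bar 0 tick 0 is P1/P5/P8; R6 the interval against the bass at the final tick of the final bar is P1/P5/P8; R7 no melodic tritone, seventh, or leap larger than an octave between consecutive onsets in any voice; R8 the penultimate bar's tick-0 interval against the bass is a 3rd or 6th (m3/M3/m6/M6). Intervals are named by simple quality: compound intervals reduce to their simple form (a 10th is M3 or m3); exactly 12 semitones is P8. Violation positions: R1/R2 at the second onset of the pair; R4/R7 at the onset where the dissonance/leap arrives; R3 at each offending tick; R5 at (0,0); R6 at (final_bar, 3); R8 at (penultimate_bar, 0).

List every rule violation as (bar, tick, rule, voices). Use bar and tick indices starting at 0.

(3, 2, R4, (0, 1))
(6, 2, R7, (1,))
(6, 3, R7, (1,))
(7, 0, R2, (0, 1))

bar 0: v0=G3 v1=G4 downbeat P8
bar 1: v0=B3 v1=D4 downbeat m3
bar 2: v0=G3 v1=E4 downbeat M6
bar 3: v0=A3 v1=C4 downbeat m3
bar 4: v0=B3 v1=D4 downbeat m3
bar 5: v0=C4 v1=E4 downbeat M3
bar 6: v0=D4 v1=B4 downbeat M6
bar 7: v0=E4 v1=E5 downbeat P8
bar 8: v0=C4 v1=A4 downbeat M6
bar 9: v0=B3 v1=G4 downbeat m6
bar 10: v0=A3 v1=F4 downbeat m6
bar 11: v0=G3 v1=G4 downbeat P8
  -> R4 @ bar 3 tick 2 v(0, 1): A3/G4 m7 untreated
  -> R7 @ bar 6 tick 2 v(1,): B4->F4 leap 6st
  -> R7 @ bar 6 tick 3 v(1,): F4->B4 leap 6st
  -> R2 @ bar 7 tick 0 v(0, 1): D4/B4 M6 -> E4/E5 P8 similar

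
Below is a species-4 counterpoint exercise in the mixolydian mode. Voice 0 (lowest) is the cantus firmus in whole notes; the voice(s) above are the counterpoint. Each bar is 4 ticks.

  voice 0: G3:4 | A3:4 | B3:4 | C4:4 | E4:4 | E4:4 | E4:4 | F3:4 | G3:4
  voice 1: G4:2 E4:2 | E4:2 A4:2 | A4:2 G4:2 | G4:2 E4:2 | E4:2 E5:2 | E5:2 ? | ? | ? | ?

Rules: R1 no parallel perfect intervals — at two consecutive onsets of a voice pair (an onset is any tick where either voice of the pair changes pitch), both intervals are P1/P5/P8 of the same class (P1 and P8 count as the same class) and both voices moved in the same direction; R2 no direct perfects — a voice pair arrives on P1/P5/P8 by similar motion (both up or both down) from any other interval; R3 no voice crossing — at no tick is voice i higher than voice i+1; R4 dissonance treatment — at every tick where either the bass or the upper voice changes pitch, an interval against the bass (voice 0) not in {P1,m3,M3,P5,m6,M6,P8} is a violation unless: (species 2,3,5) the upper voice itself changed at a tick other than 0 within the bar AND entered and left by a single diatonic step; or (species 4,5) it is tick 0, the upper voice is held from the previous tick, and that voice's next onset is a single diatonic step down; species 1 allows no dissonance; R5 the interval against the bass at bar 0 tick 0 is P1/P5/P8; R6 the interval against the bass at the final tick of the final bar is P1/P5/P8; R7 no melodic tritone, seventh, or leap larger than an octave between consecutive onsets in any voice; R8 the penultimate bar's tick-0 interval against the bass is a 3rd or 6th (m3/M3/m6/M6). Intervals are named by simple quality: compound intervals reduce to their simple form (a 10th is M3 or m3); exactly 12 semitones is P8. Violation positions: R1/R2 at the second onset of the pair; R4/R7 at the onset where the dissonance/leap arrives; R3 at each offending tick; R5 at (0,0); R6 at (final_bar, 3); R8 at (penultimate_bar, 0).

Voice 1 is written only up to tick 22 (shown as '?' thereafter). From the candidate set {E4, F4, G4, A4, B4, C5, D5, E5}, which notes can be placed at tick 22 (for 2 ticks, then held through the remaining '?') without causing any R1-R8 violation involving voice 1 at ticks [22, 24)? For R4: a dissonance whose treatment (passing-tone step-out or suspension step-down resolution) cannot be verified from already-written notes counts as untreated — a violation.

{B4, C5, E4, E5, G4}

E4: legal
F4: violates R4,R7
G4: legal
A4: violates R4
B4: legal
C5: legal
D5: violates R4
E5: legal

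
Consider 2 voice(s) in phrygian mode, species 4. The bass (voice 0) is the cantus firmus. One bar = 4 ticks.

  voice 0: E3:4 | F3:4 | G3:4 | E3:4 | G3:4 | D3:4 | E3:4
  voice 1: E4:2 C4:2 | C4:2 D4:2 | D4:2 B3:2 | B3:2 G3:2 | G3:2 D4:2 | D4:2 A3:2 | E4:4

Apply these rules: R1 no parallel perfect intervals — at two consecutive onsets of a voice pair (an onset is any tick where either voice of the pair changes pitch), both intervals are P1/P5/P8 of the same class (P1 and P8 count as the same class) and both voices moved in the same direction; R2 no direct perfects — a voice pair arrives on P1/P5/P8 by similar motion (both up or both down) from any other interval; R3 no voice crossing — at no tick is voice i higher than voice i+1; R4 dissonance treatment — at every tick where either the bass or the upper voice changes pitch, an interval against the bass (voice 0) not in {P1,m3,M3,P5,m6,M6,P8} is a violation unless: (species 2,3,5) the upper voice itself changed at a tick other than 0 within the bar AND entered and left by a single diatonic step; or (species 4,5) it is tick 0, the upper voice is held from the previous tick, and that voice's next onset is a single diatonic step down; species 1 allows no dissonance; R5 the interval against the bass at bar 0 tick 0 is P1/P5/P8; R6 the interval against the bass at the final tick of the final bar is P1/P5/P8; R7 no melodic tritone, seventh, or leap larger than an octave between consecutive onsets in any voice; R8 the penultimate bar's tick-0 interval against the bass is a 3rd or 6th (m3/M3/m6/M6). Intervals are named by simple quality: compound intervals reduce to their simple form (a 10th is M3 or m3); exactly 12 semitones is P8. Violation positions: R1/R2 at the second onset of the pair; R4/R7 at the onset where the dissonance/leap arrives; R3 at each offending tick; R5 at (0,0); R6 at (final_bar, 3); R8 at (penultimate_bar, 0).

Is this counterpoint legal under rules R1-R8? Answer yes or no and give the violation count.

No (2 violations)

bar 0: v0=E3 v1=E4 (P8)
bar 1: v0=F3 v1=C4 (P5)
bar 2: v0=G3 v1=D4 (P5)
bar 3: v0=E3 v1=B3 (P5)
bar 4: v0=G3 v1=G3 (P1)
bar 5: v0=D3 v1=D4 (P8)
bar 6: v0=E3 v1=E4 (P8)
  R8 @ bar5.0: penult P8 not 3rd/6th
  R2 @ bar6.0: D3/A3 P5 -> E3/E4 P8 similar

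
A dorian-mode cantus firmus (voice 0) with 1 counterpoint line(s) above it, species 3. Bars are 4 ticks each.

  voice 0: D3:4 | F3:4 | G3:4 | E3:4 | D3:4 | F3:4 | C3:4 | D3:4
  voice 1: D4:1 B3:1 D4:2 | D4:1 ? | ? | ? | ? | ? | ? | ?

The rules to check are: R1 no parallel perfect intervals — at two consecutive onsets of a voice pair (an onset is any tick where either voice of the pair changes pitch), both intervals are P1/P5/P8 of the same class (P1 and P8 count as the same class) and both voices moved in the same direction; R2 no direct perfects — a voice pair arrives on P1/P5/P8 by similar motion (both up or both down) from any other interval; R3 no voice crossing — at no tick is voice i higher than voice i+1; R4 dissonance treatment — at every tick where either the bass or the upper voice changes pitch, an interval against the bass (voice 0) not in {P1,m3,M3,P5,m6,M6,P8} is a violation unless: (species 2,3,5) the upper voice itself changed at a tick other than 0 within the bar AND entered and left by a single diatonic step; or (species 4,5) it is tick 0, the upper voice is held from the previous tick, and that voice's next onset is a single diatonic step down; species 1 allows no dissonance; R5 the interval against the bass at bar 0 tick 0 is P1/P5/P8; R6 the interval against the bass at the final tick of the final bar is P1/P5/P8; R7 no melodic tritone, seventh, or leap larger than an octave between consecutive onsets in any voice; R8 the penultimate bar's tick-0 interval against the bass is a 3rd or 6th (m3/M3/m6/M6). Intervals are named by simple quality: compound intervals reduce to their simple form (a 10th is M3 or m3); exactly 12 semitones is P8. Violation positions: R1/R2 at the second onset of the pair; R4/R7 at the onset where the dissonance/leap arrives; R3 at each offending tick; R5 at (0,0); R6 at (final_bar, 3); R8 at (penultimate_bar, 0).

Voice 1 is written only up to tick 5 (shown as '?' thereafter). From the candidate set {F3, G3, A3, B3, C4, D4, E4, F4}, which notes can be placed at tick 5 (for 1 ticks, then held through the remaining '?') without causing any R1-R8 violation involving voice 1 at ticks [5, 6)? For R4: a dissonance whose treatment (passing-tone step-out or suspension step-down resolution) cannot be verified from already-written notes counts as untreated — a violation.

{A3, C4, D4, F3, F4}

F3: legal
G3: violates R4
A3: legal
B3: violates R4
C4: legal
D4: legal
E4: violates R4
F4: legal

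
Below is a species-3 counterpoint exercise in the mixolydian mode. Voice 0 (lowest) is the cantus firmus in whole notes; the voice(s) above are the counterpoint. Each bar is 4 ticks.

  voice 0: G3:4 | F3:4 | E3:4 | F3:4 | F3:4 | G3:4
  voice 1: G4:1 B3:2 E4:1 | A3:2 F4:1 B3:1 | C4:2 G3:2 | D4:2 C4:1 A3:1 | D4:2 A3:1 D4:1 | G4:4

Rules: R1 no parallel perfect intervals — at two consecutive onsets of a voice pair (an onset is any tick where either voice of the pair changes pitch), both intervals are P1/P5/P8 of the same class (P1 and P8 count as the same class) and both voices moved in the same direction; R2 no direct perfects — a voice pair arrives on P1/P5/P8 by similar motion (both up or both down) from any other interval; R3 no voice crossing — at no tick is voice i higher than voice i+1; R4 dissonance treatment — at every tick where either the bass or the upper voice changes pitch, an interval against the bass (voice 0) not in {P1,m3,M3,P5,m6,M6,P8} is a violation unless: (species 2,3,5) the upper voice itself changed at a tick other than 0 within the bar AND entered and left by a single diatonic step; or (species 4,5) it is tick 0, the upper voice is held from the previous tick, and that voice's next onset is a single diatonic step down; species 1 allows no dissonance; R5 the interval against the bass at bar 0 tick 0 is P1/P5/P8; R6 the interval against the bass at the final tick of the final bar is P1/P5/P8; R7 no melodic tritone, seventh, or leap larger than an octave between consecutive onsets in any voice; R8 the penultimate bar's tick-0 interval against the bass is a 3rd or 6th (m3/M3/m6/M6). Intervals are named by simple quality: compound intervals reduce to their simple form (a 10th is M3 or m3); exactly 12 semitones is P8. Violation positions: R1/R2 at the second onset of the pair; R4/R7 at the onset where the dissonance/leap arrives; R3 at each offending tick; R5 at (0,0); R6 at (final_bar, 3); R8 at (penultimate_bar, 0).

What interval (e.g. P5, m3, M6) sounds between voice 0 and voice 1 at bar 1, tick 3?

voice 0=F3 voice 1=B3 -> TT

TT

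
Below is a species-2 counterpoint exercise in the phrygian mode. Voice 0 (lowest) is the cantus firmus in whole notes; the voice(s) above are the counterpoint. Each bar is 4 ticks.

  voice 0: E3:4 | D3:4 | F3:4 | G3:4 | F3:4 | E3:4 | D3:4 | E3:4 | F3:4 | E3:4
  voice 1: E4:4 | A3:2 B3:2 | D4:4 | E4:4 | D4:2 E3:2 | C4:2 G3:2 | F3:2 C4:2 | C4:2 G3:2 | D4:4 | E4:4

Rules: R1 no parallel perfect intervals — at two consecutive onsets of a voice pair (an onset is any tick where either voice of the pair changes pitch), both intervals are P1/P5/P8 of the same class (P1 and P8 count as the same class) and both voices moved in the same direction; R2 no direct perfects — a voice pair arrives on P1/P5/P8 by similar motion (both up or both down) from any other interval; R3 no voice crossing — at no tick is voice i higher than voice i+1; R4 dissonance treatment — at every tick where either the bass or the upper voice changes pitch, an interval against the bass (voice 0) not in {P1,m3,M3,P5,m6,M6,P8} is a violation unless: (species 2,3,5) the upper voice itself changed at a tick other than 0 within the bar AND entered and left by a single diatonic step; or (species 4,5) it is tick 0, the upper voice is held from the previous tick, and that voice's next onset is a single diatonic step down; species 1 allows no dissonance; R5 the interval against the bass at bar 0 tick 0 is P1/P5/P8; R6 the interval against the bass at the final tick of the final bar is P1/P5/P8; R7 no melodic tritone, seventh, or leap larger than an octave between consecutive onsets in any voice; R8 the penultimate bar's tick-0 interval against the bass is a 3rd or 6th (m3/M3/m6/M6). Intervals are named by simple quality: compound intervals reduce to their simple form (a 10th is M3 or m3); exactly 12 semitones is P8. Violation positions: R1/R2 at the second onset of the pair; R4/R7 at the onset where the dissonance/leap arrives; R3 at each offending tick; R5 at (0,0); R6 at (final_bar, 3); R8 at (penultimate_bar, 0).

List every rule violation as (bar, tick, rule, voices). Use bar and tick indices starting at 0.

(1, 0, R2, (0, 1))
(4, 2, R3, (0, 1))
(4, 2, R4, (0, 1))
(4, 2, R7, (1,))
(4, 3, R3, (0, 1))
(6, 2, R4, (0, 1))

bar 0: v0=E3 v1=E4 downbeat P8
bar 1: v0=D3 v1=A3 downbeat P5
bar 2: v0=F3 v1=D4 downbeat M6
bar 3: v0=G3 v1=E4 downbeat M6
bar 4: v0=F3 v1=D4 downbeat M6
bar 5: v0=E3 v1=C4 downbeat m6
bar 6: v0=D3 v1=F3 downbeat m3
bar 7: v0=E3 v1=C4 downbeat m6
bar 8: v0=F3 v1=D4 downbeat M6
bar 9: v0=E3 v1=E4 downbeat P8
  -> R2 @ bar 1 tick 0 v(0, 1): E3/E4 P8 -> D3/A3 P5 similar
  -> R3 @ bar 4 tick 2 v(0, 1): F3 above E3
  -> R4 @ bar 4 tick 2 v(0, 1): F3/E3 m2 untreated
  -> R7 @ bar 4 tick 2 v(1,): D4->E3 leap 10st
  -> R3 @ bar 4 tick 3 v(0, 1): F3 above E3
  -> R4 @ bar 6 tick 2 v(0, 1): D3/C4 m7 untreated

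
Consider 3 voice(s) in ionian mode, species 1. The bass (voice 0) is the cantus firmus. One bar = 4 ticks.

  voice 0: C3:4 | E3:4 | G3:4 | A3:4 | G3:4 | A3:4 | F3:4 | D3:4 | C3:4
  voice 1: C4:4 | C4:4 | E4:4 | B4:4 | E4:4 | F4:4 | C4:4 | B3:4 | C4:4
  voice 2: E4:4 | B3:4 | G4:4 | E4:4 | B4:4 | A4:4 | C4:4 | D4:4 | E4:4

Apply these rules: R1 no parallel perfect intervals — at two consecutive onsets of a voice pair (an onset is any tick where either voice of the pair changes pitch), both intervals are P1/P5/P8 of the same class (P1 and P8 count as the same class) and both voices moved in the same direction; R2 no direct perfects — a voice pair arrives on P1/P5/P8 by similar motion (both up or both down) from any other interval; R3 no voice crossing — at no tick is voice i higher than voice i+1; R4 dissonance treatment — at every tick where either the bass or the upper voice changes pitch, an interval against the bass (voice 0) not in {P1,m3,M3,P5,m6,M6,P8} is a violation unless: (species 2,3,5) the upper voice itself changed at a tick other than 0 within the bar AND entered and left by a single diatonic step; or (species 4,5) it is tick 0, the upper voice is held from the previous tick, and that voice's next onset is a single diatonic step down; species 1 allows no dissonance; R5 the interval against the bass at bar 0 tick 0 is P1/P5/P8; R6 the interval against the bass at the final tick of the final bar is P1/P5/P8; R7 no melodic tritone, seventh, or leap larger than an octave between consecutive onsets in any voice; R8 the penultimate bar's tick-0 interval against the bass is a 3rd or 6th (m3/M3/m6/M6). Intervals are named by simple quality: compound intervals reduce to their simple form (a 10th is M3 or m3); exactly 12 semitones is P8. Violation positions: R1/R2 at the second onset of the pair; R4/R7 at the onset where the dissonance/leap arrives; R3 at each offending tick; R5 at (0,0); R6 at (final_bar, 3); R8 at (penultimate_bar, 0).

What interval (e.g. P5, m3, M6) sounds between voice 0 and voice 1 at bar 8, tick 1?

voice 0=C3 voice 1=C4 -> P8

P8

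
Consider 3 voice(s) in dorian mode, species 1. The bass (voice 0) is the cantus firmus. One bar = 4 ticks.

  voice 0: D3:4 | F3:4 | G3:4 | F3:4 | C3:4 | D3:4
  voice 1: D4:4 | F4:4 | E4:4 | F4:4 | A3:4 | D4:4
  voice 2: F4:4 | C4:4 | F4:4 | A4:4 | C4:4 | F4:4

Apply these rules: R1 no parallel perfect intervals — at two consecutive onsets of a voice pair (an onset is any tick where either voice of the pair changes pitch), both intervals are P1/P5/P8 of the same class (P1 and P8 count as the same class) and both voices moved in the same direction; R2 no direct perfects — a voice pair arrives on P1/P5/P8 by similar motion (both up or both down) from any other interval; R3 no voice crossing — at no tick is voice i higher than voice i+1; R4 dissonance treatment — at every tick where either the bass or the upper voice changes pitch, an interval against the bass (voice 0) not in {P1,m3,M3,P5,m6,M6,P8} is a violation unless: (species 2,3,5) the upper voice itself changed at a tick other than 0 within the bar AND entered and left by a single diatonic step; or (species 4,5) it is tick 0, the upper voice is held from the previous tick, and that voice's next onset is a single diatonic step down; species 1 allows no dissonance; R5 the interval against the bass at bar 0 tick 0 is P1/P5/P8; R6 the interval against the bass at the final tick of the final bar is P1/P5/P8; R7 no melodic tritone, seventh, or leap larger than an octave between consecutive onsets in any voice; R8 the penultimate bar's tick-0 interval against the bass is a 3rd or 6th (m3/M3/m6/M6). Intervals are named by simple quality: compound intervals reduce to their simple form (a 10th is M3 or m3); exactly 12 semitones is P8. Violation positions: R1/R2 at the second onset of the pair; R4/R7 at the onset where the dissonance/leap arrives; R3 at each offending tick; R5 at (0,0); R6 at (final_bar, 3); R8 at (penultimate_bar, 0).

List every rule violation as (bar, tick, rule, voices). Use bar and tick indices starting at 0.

bar 0: v0=D3 v1=D4 v2=F4 downbeat m3
bar 1: v0=F3 v1=F4 v2=C4 downbeat P5
bar 2: v0=G3 v1=E4 v2=F4 downbeat m7
bar 3: v0=F3 v1=F4 v2=A4 downbeat M3
bar 4: v0=C3 v1=A3 v2=C4 downbeat P8
bar 5: v0=D3 v1=D4 v2=F4 downbeat m3
  -> R5 @ bar 0 tick 0 v(0, 2): opens on m3
  -> R1 @ bar 1 tick 0 v(0, 1): D3/D4 P8 -> F3/F4 P8 similar
  -> R3 @ bar 1 tick 0 v(1, 2): F4 above C4
  -> R3 @ bar 1 tick 1 v(1, 2): F4 above C4
  -> R3 @ bar 1 tick 2 v(1, 2): F4 above C4
  -> R3 @ bar 1 tick 3 v(1, 2): F4 above C4
  -> R4 @ bar 2 tick 0 v(0, 2): G3/F4 m7 untreated
  -> R2 @ bar 4 tick 0 v(0, 2): F3/A4 M3 -> C3/C4 P8 similar
  -> R8 @ bar 4 tick 0 v(0, 2): penult P8 not 3rd/6th
  -> R2 @ bar 5 tick 0 v(0, 1): C3/A3 M6 -> D3/D4 P8 similar
  -> R6 @ bar 5 tick 3 v(0, 2): closes on m3

(0, 0, R5, (0, 2))
(1, 0, R1, (0, 1))
(1, 0, R3, (1, 2))
(1, 1, R3, (1, 2))
(1, 2, R3, (1, 2))
(1, 3, R3, (1, 2))
(2, 0, R4, (0, 2))
(4, 0, R2, (0, 2))
(4, 0, R8, (0, 2))
(5, 0, R2, (0, 1))
(5, 3, R6, (0, 2))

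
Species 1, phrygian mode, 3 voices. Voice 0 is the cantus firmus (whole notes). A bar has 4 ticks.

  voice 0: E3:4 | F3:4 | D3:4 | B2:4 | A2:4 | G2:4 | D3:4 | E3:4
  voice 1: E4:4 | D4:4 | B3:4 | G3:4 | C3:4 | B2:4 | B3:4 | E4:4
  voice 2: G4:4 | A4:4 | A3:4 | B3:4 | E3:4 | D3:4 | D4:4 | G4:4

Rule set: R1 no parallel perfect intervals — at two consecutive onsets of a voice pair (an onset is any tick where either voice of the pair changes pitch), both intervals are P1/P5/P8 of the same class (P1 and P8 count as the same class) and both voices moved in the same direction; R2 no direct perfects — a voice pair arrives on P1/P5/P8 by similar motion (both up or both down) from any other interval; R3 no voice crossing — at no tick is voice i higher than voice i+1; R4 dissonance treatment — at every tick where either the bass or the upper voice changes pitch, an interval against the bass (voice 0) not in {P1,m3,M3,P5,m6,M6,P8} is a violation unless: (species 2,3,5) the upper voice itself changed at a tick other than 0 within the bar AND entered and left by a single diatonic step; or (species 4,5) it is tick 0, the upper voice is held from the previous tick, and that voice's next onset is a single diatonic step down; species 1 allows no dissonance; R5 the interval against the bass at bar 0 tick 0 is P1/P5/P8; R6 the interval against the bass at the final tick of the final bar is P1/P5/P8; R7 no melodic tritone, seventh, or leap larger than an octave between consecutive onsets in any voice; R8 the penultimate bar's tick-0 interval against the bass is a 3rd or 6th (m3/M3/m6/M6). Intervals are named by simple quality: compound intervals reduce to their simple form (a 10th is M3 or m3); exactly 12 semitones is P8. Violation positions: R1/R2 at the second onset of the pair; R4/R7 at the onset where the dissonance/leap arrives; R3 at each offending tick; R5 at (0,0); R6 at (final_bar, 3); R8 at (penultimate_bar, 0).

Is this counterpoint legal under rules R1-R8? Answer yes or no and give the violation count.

bar 0: v0=E3 v1=E4 v2=G4 (m3)
bar 1: v0=F3 v1=D4 v2=A4 (M3)
bar 2: v0=D3 v1=B3 v2=A3 (P5)
bar 3: v0=B2 v1=G3 v2=B3 (P8)
bar 4: v0=A2 v1=C3 v2=E3 (P5)
bar 5: v0=G2 v1=B2 v2=D3 (P5)
bar 6: v0=D3 v1=B3 v2=D4 (P8)
bar 7: v0=E3 v1=E4 v2=G4 (m3)
  R5 @ bar0.0: opens on m3
  R2 @ bar2.0: F3/A4 M3 -> D3/A3 P5 similar
  R3 @ bar2.0: B3 above A3
  R3 @ bar2.1: B3 above A3
  R3 @ bar2.2: B3 above A3
  R3 @ bar2.3: B3 above A3
  R2 @ bar4.0: B2/B3 P8 -> A2/E3 P5 similar
  R1 @ bar5.0: A2/E3 P5 -> G2/D3 P5 similar
  R2 @ bar6.0: G2/D3 P5 -> D3/D4 P8 similar
  R8 @ bar6.0: penult P8 not 3rd/6th
  R2 @ bar7.0: D3/B3 M6 -> E3/E4 P8 similar
  R6 @ bar7.3: closes on m3

No (12 violations)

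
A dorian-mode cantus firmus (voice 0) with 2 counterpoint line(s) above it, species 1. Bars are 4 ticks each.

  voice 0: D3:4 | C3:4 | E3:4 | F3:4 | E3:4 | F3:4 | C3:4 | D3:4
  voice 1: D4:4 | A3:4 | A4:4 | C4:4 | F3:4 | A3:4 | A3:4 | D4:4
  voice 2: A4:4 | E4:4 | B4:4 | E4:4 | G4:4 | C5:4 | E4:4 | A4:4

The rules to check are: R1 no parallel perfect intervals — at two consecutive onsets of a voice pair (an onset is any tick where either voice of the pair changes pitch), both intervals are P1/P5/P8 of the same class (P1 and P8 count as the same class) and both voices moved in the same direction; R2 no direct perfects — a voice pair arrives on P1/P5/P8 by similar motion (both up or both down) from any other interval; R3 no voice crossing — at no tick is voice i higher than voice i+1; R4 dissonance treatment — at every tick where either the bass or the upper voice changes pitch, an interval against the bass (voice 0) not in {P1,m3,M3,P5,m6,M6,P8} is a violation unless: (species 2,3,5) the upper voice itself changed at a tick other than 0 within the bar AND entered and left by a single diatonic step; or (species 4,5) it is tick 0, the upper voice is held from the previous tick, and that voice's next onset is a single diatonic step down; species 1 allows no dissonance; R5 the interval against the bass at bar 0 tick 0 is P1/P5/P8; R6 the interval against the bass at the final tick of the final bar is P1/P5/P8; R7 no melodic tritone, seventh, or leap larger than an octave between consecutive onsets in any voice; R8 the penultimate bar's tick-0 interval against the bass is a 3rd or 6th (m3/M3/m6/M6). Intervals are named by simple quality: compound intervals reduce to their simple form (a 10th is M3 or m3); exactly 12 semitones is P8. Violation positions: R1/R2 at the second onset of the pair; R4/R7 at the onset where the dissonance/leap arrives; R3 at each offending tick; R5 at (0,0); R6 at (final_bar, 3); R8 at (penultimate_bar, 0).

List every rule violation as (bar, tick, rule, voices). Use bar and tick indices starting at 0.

bar 0: v0=D3 v1=D4 v2=A4 downbeat P5
bar 1: v0=C3 v1=A3 v2=E4 downbeat M3
bar 2: v0=E3 v1=A4 v2=B4 downbeat P5
bar 3: v0=F3 v1=C4 v2=E4 downbeat M7
bar 4: v0=E3 v1=F3 v2=G4 downbeat m3
bar 5: v0=F3 v1=A3 v2=C5 downbeat P5
bar 6: v0=C3 v1=A3 v2=E4 downbeat M3
bar 7: v0=D3 v1=D4 v2=A4 downbeat P5
  -> R1 @ bar 1 tick 0 v(1, 2): D4/A4 P5 -> A3/E4 P5 similar
  -> R2 @ bar 2 tick 0 v(0, 2): C3/E4 M3 -> E3/B4 P5 similar
  -> R4 @ bar 2 tick 0 v(0, 1): E3/A4 P4 untreated
  -> R4 @ bar 3 tick 0 v(0, 2): F3/E4 M7 untreated
  -> R4 @ bar 4 tick 0 v(0, 1): E3/F3 m2 untreated
  -> R2 @ bar 5 tick 0 v(0, 2): E3/G4 m3 -> F3/C5 P5 similar
  -> R1 @ bar 7 tick 0 v(1, 2): A3/E4 P5 -> D4/A4 P5 similar
  -> R2 @ bar 7 tick 0 v(0, 1): C3/A3 M6 -> D3/D4 P8 similar
  -> R2 @ bar 7 tick 0 v(0, 2): C3/E4 M3 -> D3/A4 P5 similar

(1, 0, R1, (1, 2))
(2, 0, R2, (0, 2))
(2, 0, R4, (0, 1))
(3, 0, R4, (0, 2))
(4, 0, R4, (0, 1))
(5, 0, R2, (0, 2))
(7, 0, R1, (1, 2))
(7, 0, R2, (0, 1))
(7, 0, R2, (0, 2))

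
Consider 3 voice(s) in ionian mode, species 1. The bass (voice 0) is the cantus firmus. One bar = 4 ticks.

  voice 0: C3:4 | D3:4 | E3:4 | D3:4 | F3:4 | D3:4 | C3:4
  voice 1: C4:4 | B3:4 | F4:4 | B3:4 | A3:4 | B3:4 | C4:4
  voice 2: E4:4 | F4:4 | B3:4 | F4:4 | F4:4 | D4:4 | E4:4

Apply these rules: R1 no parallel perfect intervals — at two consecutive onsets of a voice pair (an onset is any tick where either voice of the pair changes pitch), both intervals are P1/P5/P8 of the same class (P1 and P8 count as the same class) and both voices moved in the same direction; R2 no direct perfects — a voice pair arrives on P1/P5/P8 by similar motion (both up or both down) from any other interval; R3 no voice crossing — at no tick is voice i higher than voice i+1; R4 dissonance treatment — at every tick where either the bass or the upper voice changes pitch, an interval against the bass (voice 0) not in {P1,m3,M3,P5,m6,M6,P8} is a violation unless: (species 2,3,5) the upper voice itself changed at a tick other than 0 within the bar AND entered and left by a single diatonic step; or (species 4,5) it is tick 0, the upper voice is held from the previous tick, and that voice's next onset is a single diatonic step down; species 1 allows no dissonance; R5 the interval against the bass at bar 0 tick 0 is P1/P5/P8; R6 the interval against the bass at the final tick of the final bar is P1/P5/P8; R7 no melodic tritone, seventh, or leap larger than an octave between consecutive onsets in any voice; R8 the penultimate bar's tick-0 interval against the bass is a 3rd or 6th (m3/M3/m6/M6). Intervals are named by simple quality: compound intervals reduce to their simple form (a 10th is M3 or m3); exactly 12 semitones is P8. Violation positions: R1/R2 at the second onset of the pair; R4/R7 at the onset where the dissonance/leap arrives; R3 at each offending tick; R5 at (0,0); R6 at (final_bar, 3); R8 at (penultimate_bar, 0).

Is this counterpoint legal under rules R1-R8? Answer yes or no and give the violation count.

bar 0: v0=C3 v1=C4 v2=E4 (M3)
bar 1: v0=D3 v1=B3 v2=F4 (m3)
bar 2: v0=E3 v1=F4 v2=B3 (P5)
bar 3: v0=D3 v1=B3 v2=F4 (m3)
bar 4: v0=F3 v1=A3 v2=F4 (P8)
bar 5: v0=D3 v1=B3 v2=D4 (P8)
bar 6: v0=C3 v1=C4 v2=E4 (M3)
  R5 @ bar0.0: opens on M3
  R3 @ bar2.0: F4 above B3
  R4 @ bar2.0: E3/F4 m2 untreated
  R7 @ bar2.0: B3->F4 leap 6st
  R7 @ bar2.0: F4->B3 leap 6st
  R3 @ bar2.1: F4 above B3
  R3 @ bar2.2: F4 above B3
  R3 @ bar2.3: F4 above B3
  R7 @ bar3.0: F4->B3 leap 6st
  R7 @ bar3.0: B3->F4 leap 6st
  R1 @ bar5.0: F3/F4 P8 -> D3/D4 P8 similar
  R8 @ bar5.0: penult P8 not 3rd/6th
  R6 @ bar6.3: closes on M3

No (13 violations)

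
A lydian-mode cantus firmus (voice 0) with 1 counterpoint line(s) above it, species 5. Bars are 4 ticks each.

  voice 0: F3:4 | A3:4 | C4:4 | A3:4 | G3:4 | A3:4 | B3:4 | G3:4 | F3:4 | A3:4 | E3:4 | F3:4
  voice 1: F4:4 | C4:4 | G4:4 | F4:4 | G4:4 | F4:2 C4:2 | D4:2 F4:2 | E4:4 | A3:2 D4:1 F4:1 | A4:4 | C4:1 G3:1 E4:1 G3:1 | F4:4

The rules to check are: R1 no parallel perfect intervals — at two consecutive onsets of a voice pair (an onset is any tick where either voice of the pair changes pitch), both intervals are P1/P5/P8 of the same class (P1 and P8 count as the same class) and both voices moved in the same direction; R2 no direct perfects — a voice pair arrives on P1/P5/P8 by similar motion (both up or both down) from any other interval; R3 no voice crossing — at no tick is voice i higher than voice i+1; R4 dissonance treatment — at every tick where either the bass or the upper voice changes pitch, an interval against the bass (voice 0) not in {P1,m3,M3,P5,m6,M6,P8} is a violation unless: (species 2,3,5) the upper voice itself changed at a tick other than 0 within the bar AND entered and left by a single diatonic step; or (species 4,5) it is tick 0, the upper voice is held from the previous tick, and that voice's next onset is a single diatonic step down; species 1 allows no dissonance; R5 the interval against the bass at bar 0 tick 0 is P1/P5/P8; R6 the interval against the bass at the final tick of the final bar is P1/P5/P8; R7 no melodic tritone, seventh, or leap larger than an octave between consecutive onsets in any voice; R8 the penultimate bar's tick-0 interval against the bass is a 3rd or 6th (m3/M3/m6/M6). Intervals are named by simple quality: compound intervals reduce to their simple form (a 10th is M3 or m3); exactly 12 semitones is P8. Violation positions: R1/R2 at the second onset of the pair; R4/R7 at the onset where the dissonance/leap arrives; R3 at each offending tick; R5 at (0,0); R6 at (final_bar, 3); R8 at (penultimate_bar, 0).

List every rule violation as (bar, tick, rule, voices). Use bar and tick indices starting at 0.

bar 0: v0=F3 v1=F4 downbeat P8
bar 1: v0=A3 v1=C4 downbeat m3
bar 2: v0=C4 v1=G4 downbeat P5
bar 3: v0=A3 v1=F4 downbeat m6
bar 4: v0=G3 v1=G4 downbeat P8
bar 5: v0=A3 v1=F4 downbeat m6
bar 6: v0=B3 v1=D4 downbeat m3
bar 7: v0=G3 v1=E4 downbeat M6
bar 8: v0=F3 v1=A3 downbeat M3
bar 9: v0=A3 v1=A4 downbeat P8
bar 10: v0=E3 v1=C4 downbeat m6
bar 11: v0=F3 v1=F4 downbeat P8
  -> R2 @ bar 2 tick 0 v(0, 1): A3/C4 m3 -> C4/G4 P5 similar
  -> R4 @ bar 6 tick 2 v(0, 1): B3/F4 TT untreated
  -> R1 @ bar 9 tick 0 v(0, 1): F3/F4 P8 -> A3/A4 P8 similar
  -> R2 @ bar 11 tick 0 v(0, 1): E3/G3 m3 -> F3/F4 P8 similar
  -> R7 @ bar 11 tick 0 v(1,): G3->F4 leap 10st

(2, 0, R2, (0, 1))
(6, 2, R4, (0, 1))
(9, 0, R1, (0, 1))
(11, 0, R2, (0, 1))
(11, 0, R7, (1,))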